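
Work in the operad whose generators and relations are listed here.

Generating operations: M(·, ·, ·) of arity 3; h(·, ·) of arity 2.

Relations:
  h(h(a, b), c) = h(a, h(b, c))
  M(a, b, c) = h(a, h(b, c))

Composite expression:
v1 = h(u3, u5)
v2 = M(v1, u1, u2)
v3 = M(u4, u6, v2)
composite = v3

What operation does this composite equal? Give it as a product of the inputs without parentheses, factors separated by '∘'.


The M-tree's shape is irrelevant; the u-reading-order decides.
h(u3, u5) unparenthesizes to u3 ∘ u5
M(h(u3, u5), u1, u2) unparenthesizes to u3 ∘ u5 ∘ u1 ∘ u2
M(u4, u6, M(h(u3, u5), u1, u2)) unparenthesizes to u4 ∘ u6 ∘ u3 ∘ u5 ∘ u1 ∘ u2

u4 ∘ u6 ∘ u3 ∘ u5 ∘ u1 ∘ u2


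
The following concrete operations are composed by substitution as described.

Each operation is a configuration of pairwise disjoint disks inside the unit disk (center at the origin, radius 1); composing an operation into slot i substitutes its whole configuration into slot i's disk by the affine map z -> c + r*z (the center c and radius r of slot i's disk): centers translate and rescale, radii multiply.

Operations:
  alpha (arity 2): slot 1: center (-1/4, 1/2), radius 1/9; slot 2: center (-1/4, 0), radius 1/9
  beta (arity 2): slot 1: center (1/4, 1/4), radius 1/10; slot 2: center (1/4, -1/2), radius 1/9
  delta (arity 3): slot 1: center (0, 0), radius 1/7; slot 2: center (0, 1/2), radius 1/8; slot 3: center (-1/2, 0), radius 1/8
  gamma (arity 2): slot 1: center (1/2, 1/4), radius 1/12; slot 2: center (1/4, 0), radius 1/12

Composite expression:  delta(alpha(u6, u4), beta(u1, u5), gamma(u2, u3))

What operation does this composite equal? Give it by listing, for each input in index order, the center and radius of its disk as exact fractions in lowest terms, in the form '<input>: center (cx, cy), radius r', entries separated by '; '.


u1: center (1/32, 17/32), radius 1/80; u2: center (-7/16, 1/32), radius 1/96; u3: center (-15/32, 0), radius 1/96; u4: center (-1/28, 0), radius 1/63; u5: center (1/32, 7/16), radius 1/72; u6: center (-1/28, 1/14), radius 1/63


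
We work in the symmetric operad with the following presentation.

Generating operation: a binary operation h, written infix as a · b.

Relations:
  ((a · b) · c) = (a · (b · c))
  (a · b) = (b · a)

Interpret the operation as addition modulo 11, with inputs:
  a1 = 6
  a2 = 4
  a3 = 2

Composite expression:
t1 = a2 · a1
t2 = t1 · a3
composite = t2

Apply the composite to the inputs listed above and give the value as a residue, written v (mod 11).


1 (mod 11)


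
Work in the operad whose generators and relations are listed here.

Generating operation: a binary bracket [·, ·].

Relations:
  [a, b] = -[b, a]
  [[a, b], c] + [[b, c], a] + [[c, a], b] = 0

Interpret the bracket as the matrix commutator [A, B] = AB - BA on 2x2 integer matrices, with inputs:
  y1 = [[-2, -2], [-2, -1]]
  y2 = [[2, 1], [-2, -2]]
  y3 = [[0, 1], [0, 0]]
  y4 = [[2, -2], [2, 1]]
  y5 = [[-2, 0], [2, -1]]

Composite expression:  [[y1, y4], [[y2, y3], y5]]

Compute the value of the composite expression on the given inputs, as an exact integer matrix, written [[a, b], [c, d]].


[[-32, -128], [-128, 32]]

[y1, y4] = [[-8, 4], [0, 8]]
[y2, y3] = [[2, 4], [0, -2]]
[[y2, y3], y5] = [[8, 4], [-8, -8]]
[[y1, y4], [[y2, y3], y5]] = [[-32, -128], [-128, 32]]


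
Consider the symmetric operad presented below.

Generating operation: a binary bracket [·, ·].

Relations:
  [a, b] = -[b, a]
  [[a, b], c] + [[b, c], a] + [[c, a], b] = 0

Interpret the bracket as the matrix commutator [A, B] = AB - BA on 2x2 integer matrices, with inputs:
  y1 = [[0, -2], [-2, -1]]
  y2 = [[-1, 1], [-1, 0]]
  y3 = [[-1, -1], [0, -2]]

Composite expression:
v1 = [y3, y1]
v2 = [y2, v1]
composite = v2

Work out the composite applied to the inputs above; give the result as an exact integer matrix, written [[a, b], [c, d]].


[[1, -3], [-2, -1]]


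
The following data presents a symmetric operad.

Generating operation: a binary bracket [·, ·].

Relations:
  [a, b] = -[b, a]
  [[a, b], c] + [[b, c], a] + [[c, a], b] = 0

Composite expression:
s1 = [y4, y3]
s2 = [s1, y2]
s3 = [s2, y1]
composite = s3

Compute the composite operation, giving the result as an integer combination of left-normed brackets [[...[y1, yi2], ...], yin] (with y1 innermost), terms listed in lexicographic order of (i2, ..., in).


In the tensor algebra, words opening y1 carry the y1-anchored form.
Composite bracket: [[[y4, y3], y2], y1]
Under [a, b] = ab - ba we get 8 signed associative words (2^3 = 8).
The y1-initial words carry the normal form:
  word y1y2y3y4 has sign -1, contributing -[[[y1, y2], y3], y4]
  word y1y2y4y3 has sign +1, contributing +[[[y1, y2], y4], y3]
  word y1y3y4y2 has sign +1, contributing +[[[y1, y3], y4], y2]
  word y1y4y3y2 has sign -1, contributing -[[[y1, y4], y3], y2]

-[[[y1, y2], y3], y4] + [[[y1, y2], y4], y3] + [[[y1, y3], y4], y2] - [[[y1, y4], y3], y2]


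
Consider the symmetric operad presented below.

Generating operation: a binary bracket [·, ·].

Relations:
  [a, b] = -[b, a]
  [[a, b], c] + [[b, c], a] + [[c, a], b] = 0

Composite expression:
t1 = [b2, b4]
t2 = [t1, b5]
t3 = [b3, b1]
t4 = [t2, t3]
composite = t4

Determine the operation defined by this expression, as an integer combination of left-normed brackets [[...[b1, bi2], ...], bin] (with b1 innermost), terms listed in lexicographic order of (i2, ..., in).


[[[[b1, b3], b2], b4], b5] - [[[[b1, b3], b4], b2], b5] - [[[[b1, b3], b5], b2], b4] + [[[[b1, b3], b5], b4], b2]

Skip Jacobi rewriting: expand, keep b1-initial words, read off terms.
Composite bracket: [[[b2, b4], b5], [b3, b1]]
The bracket unfolds into 16 signed words via [a, b] = ab - ba (2^4 = 16).
Coefficients come from the b1-initial words:
  the word b1b3b2b4b5 carries sign +1 and contributes +[[[[b1, b3], b2], b4], b5]
  the word b1b3b4b2b5 carries sign -1 and contributes -[[[[b1, b3], b4], b2], b5]
  the word b1b3b5b2b4 carries sign -1 and contributes -[[[[b1, b3], b5], b2], b4]
  the word b1b3b5b4b2 carries sign +1 and contributes +[[[[b1, b3], b5], b4], b2]


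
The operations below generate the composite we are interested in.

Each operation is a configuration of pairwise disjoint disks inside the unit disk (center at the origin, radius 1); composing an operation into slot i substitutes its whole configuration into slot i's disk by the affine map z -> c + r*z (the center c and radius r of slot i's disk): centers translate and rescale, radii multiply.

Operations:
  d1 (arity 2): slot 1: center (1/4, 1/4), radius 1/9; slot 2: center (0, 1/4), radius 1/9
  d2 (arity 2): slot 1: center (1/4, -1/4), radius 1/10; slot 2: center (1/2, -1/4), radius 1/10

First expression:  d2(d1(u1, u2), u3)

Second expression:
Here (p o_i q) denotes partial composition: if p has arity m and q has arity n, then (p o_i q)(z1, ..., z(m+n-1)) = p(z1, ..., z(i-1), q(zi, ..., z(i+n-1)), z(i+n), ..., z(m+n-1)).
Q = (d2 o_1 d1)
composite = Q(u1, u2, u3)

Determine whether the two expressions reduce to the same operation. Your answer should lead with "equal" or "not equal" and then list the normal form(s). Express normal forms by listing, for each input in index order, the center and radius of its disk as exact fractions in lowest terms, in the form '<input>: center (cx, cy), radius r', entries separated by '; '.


equal: each reduces to u1: center (11/40, -9/40), radius 1/90; u2: center (1/4, -9/40), radius 1/90; u3: center (1/2, -1/4), radius 1/10


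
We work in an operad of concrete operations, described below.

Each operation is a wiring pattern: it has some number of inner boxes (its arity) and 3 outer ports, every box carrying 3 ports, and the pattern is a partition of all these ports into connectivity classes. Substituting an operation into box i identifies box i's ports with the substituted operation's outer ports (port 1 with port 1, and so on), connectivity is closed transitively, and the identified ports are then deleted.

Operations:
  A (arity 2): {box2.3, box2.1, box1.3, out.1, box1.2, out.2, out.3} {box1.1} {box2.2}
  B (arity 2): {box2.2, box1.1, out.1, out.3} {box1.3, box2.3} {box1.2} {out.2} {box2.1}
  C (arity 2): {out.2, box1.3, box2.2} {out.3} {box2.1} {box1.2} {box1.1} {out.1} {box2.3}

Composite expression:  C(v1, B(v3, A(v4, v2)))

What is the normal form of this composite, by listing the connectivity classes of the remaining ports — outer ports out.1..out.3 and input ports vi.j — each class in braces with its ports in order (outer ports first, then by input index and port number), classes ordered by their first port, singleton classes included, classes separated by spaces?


{out.1} {out.2, v1.3} {out.3} {v1.1} {v1.2} {v2.1, v2.3, v3.1, v3.3, v4.2, v4.3} {v2.2} {v3.2} {v4.1}

Two ports join when wires chain via C-identified ports.
the subtree at A composes to {out.1, out.2, out.3, v2.1, v2.3, v4.2, v4.3} {v2.2} {v4.1} on (v4, v2); out.j = own outer ports
the subtree at B composes to {out.1, out.3, v2.1, v2.3, v3.1, v3.3, v4.2, v4.3} {out.2} {v2.2} {v3.2} {v4.1} on (v3, v4, v2); out.j = own outer ports
the subtree at C composes to {out.1} {out.2, v1.3} {out.3} {v1.1} {v1.2} {v2.1, v2.3, v3.1, v3.3, v4.2, v4.3} {v2.2} {v3.2} {v4.1} on (v1, v3, v4, v2); out.j = own outer ports


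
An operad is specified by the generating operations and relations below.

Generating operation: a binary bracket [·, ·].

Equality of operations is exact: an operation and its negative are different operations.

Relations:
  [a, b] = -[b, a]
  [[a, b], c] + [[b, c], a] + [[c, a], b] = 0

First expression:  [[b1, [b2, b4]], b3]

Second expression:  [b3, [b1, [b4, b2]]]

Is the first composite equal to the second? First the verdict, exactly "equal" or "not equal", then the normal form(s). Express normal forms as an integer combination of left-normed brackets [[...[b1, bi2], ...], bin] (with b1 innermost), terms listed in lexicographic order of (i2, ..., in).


equal; both compose to [[[b1, b2], b4], b3] - [[[b1, b4], b2], b3]

The first composite normalizes to [[[b1, b2], b4], b3] - [[[b1, b4], b2], b3]
The second composite normalizes to [[[b1, b2], b4], b3] - [[[b1, b4], b2], b3]
One common form — equal.


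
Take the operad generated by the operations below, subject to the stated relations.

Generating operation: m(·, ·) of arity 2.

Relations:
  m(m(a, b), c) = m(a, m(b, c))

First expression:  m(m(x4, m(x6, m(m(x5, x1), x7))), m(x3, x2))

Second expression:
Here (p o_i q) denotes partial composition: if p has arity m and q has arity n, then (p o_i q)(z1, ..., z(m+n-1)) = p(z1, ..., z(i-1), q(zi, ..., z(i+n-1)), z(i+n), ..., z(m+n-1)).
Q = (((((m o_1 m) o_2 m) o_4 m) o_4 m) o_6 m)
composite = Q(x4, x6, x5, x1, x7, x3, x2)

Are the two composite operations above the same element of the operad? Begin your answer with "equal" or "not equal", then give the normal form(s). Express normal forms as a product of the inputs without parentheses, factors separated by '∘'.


equal; both compose to x4 ∘ x6 ∘ x5 ∘ x1 ∘ x7 ∘ x3 ∘ x2

The first expression reduces to x4 ∘ x6 ∘ x5 ∘ x1 ∘ x7 ∘ x3 ∘ x2
The second expression reduces to x4 ∘ x6 ∘ x5 ∘ x1 ∘ x7 ∘ x3 ∘ x2
Identical normal forms: equal.


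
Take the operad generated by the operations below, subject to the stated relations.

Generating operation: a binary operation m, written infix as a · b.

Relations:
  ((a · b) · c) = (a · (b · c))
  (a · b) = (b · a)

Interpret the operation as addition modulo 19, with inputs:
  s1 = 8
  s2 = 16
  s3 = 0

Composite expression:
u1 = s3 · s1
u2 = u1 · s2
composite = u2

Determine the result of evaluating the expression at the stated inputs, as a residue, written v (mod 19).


5 (mod 19)

(s3 · s1) = 8
((s3 · s1) · s2) = 5


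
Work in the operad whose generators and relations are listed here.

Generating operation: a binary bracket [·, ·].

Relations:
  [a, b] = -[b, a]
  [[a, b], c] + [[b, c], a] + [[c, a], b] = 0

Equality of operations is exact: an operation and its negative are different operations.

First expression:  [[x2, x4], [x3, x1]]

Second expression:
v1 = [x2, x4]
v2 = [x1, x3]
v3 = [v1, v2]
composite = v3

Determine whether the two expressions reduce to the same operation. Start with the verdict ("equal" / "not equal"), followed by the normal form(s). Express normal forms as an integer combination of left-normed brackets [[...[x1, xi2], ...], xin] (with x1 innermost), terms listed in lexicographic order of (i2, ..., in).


not equal — first [[[x1, x3], x2], x4] - [[[x1, x3], x4], x2], second -[[[x1, x3], x2], x4] + [[[x1, x3], x4], x2]


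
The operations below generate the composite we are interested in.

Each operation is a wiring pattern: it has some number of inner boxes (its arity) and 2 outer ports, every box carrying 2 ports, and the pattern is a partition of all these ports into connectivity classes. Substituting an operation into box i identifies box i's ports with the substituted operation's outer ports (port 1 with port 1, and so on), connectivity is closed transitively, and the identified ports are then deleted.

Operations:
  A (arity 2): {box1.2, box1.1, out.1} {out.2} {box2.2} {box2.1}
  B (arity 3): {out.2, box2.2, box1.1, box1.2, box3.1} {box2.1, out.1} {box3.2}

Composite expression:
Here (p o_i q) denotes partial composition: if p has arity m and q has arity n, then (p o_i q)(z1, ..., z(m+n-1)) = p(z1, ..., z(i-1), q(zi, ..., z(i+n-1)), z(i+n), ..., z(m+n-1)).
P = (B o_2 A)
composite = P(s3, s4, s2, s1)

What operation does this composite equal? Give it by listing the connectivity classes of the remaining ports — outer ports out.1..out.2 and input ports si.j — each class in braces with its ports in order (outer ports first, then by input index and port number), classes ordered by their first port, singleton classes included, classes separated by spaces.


Substituting into B glues patterns; closure does the rest.
after A, the pattern on (s4, s2) reads {out.1, s4.1, s4.2} {out.2} {s2.1} {s2.2} (out.j = its outer ports)
after B, the pattern on (s3, s4, s2, s1) reads {out.1, s4.1, s4.2} {out.2, s1.1, s3.1, s3.2} {s1.2} {s2.1} {s2.2} (out.j = its outer ports)

{out.1, s4.1, s4.2} {out.2, s1.1, s3.1, s3.2} {s1.2} {s2.1} {s2.2}


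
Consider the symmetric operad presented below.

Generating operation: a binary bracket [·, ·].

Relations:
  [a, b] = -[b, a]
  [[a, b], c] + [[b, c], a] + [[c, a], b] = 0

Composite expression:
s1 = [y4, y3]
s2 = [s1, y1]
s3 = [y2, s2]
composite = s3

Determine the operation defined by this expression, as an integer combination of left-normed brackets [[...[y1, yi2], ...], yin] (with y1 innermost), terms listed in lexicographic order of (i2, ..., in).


-[[[y1, y3], y4], y2] + [[[y1, y4], y3], y2]

In the tensor algebra, words opening y1 carry the y1-anchored form.
Composite bracket: [y2, [[y4, y3], y1]]
Each bracket splits as ab - ba, giving 8 signed words (2^3 = 8).
Only words starting with y1 matter:
  word y1y3y4y2 has sign -1, contributing -[[[y1, y3], y4], y2]
  word y1y4y3y2 has sign +1, contributing +[[[y1, y4], y3], y2]


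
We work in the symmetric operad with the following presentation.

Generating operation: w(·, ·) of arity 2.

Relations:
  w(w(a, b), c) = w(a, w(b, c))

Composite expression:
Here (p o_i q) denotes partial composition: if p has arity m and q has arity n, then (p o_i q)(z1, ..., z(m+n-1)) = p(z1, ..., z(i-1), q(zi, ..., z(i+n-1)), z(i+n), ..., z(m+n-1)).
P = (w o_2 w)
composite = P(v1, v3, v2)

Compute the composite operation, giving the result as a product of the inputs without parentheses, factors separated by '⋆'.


v1 ⋆ v3 ⋆ v2

Key point: w is associative — brackets drop, the v-order remains.
w(v3, v2) reduces to v3 ⋆ v2
w(v1, w(v3, v2)) reduces to v1 ⋆ v3 ⋆ v2


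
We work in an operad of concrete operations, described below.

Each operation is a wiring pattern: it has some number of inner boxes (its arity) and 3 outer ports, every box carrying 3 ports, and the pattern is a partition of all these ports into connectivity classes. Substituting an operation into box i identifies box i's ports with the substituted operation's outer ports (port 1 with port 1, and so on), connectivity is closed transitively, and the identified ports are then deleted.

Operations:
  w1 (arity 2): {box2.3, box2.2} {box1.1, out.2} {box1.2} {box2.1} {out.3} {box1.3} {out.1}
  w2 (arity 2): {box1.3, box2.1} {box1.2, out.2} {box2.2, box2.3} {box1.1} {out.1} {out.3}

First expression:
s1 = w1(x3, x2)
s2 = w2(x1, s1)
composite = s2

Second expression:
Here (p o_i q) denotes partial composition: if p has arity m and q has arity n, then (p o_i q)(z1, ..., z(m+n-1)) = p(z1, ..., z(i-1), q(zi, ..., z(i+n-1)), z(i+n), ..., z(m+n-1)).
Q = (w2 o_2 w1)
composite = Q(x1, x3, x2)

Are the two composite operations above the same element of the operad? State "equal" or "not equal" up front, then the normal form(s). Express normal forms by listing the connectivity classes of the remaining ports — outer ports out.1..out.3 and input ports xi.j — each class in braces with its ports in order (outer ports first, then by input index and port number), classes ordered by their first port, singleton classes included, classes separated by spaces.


The first expression, normalized: {out.1} {out.2, x1.2} {out.3} {x1.1} {x1.3} {x2.1} {x2.2, x2.3} {x3.1} {x3.2} {x3.3}
The second expression, normalized: {out.1} {out.2, x1.2} {out.3} {x1.1} {x1.3} {x2.1} {x2.2, x2.3} {x3.1} {x3.2} {x3.3}
Both agree, so they are equal.

equal: each reduces to {out.1} {out.2, x1.2} {out.3} {x1.1} {x1.3} {x2.1} {x2.2, x2.3} {x3.1} {x3.2} {x3.3}


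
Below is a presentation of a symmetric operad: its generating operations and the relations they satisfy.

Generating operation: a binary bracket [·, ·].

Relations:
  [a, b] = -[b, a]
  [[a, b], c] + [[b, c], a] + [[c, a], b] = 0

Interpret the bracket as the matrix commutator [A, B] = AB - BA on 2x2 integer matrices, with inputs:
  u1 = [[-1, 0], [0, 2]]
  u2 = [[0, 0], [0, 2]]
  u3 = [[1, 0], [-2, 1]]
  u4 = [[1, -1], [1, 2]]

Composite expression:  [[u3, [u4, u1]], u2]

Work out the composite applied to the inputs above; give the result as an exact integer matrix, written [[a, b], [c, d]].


[[0, 0], [0, 0]]

[u4, u1] = [[0, -3], [-3, 0]]
[u3, [u4, u1]] = [[-6, 0], [0, 6]]
[[u3, [u4, u1]], u2] = [[0, 0], [0, 0]]


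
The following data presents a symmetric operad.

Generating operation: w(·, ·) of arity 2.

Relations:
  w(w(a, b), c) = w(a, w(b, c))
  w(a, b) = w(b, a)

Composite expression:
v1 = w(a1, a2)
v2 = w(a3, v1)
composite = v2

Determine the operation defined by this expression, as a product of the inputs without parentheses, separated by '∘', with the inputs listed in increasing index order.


a1 ∘ a2 ∘ a3

Reordering under w is free, so list the a-inputs canonically.
w(a1, a2) reduces to a1 ∘ a2
w(a3, w(a1, a2)) reduces to a3 ∘ a1 ∘ a2
the factors in increasing index order: a1 ∘ a2 ∘ a3


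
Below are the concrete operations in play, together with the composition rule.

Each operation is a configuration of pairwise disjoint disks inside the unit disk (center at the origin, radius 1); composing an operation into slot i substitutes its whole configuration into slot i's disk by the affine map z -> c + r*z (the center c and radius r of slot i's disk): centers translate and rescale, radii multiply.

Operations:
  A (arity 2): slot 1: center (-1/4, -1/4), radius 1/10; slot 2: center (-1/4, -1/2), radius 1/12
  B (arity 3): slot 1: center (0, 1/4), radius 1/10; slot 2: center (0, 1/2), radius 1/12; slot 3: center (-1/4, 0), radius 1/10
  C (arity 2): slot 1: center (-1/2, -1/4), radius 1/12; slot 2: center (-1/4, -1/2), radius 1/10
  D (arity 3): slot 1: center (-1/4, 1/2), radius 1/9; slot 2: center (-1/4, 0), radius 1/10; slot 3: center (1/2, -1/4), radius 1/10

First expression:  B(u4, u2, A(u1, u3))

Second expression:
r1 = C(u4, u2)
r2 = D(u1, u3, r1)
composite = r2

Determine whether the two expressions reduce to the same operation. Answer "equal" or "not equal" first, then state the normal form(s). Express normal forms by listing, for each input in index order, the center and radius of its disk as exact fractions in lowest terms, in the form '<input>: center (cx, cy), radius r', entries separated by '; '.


not equal; first: u1: center (-11/40, -1/40), radius 1/100; u2: center (0, 1/2), radius 1/12; u3: center (-11/40, -1/20), radius 1/120; u4: center (0, 1/4), radius 1/10; second: u1: center (-1/4, 1/2), radius 1/9; u2: center (19/40, -3/10), radius 1/100; u3: center (-1/4, 0), radius 1/10; u4: center (9/20, -11/40), radius 1/120

The first composite normalizes to u1: center (-11/40, -1/40), radius 1/100; u2: center (0, 1/2), radius 1/12; u3: center (-11/40, -1/20), radius 1/120; u4: center (0, 1/4), radius 1/10
The second composite normalizes to u1: center (-1/4, 1/2), radius 1/9; u2: center (19/40, -3/10), radius 1/100; u3: center (-1/4, 0), radius 1/10; u4: center (9/20, -11/40), radius 1/120
They disagree, so not equal.


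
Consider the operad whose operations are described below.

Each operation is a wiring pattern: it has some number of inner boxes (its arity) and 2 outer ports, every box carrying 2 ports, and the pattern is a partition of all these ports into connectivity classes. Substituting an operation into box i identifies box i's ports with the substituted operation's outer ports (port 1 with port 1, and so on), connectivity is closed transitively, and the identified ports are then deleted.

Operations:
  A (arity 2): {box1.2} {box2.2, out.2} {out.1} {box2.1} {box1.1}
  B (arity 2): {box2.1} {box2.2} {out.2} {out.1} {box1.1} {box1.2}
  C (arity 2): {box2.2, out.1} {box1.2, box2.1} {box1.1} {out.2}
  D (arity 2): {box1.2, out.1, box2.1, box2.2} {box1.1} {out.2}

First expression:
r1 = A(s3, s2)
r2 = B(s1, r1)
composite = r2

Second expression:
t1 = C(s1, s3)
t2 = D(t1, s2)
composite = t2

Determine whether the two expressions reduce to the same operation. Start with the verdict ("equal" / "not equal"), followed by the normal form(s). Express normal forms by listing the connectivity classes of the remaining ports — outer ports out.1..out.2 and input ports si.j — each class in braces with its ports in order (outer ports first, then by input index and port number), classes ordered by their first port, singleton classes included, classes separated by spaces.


not equal — first {out.1} {out.2} {s1.1} {s1.2} {s2.1} {s2.2} {s3.1} {s3.2}, second {out.1, s2.1, s2.2} {out.2} {s1.1} {s1.2, s3.1} {s3.2}


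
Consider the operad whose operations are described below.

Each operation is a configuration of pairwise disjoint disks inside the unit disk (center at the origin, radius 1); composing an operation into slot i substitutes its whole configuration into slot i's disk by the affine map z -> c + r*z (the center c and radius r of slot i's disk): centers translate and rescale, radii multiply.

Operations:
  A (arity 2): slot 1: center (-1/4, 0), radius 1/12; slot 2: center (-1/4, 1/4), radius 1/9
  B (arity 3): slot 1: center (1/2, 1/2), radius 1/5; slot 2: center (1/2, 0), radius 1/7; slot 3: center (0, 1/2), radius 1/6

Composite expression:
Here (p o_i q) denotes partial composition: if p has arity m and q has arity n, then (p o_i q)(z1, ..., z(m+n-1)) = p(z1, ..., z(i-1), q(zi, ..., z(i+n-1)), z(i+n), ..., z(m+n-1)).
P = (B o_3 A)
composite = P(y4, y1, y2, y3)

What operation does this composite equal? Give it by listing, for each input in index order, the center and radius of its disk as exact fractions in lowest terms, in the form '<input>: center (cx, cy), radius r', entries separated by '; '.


y1: center (1/2, 0), radius 1/7; y2: center (-1/24, 1/2), radius 1/72; y3: center (-1/24, 13/24), radius 1/54; y4: center (1/2, 1/2), radius 1/5

Each y-disk chains the slot maps above it in B; radii multiply.
y4: after 1 affine step, its disk has center (1/2, 1/2), radius 1/5
y1: after 1 affine step, its disk has center (1/2, 0), radius 1/7
y2: after 2 affine steps, its disk has center (-1/24, 1/2), radius 1/72
y3: after 2 affine steps, its disk has center (-1/24, 13/24), radius 1/54


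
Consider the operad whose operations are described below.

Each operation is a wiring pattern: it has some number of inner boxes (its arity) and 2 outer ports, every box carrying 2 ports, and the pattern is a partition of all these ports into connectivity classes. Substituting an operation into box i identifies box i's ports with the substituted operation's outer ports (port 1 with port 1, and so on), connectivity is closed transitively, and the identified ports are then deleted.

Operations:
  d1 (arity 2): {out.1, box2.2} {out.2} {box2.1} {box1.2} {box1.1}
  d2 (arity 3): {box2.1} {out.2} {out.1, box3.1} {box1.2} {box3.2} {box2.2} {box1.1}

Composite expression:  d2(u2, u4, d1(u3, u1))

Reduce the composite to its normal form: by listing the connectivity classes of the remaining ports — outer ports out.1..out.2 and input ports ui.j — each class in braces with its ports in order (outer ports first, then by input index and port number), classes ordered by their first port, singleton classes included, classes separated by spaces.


{out.1, u1.2} {out.2} {u1.1} {u2.1} {u2.2} {u3.1} {u3.2} {u4.1} {u4.2}

Reachability decides: close wires over d2-identified ports.
d1 over (u3, u1) gives {out.1, u1.2} {out.2} {u1.1} {u3.1} {u3.2}, out.j being that stage's outer ports
d2 over (u2, u4, u3, u1) gives {out.1, u1.2} {out.2} {u1.1} {u2.1} {u2.2} {u3.1} {u3.2} {u4.1} {u4.2}, out.j being that stage's outer ports


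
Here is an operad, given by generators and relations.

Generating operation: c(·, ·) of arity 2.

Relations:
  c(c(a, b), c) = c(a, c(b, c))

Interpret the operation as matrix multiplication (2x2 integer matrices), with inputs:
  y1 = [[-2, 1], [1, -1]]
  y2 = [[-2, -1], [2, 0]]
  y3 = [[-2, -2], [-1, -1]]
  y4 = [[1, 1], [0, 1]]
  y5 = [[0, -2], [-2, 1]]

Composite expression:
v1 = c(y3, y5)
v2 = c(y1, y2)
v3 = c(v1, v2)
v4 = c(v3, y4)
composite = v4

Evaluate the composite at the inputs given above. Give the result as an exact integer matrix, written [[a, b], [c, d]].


[[16, 22], [8, 11]]

c(y3, y5) = [[4, 2], [2, 1]]
c(y1, y2) = [[6, 2], [-4, -1]]
c(c(y3, y5), c(y1, y2)) = [[16, 6], [8, 3]]
c(c(c(y3, y5), c(y1, y2)), y4) = [[16, 22], [8, 11]]


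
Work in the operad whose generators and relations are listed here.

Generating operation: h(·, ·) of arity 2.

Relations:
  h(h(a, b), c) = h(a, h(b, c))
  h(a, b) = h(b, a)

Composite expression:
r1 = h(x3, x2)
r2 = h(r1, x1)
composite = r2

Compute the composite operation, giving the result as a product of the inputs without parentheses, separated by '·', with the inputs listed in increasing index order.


x1 · x2 · x3

Any arrangement under h is one operation, so sort the x-inputs.
h(x3, x2) linearizes to x3 · x2
h(h(x3, x2), x1) linearizes to x3 · x2 · x1
reordering the factors by index: x1 · x2 · x3


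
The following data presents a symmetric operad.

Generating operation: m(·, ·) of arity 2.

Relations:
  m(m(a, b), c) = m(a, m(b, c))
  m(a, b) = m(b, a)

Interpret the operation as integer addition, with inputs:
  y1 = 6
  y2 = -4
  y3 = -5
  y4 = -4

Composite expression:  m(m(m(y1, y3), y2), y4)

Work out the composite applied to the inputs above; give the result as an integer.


m(y1, y3) = 1
m(m(y1, y3), y2) = -3
m(m(m(y1, y3), y2), y4) = -7

-7


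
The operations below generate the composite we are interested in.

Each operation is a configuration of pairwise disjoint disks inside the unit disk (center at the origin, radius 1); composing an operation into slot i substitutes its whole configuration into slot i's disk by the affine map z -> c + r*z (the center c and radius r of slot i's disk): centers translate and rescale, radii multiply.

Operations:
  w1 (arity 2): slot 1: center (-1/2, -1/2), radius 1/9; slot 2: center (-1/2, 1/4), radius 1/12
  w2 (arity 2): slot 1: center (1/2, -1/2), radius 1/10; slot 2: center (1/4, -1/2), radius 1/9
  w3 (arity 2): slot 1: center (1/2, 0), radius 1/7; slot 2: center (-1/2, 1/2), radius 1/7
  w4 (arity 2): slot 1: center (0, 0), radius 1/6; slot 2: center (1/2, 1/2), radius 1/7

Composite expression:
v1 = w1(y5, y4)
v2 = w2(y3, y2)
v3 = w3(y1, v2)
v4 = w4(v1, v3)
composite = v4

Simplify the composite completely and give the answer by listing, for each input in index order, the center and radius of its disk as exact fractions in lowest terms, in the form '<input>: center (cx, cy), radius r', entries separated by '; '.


y1: center (4/7, 1/2), radius 1/49; y2: center (85/196, 55/98), radius 1/441; y3: center (43/98, 55/98), radius 1/490; y4: center (-1/12, 1/24), radius 1/72; y5: center (-1/12, -1/12), radius 1/54

Affine substitution under w4: radii multiply and y-centers shift.
input y5: composing its 2 substitution steps yields center (-1/12, -1/12), radius 1/54
input y4: composing its 2 substitution steps yields center (-1/12, 1/24), radius 1/72
input y1: composing its 2 substitution steps yields center (4/7, 1/2), radius 1/49
input y3: composing its 3 substitution steps yields center (43/98, 55/98), radius 1/490
input y2: composing its 3 substitution steps yields center (85/196, 55/98), radius 1/441


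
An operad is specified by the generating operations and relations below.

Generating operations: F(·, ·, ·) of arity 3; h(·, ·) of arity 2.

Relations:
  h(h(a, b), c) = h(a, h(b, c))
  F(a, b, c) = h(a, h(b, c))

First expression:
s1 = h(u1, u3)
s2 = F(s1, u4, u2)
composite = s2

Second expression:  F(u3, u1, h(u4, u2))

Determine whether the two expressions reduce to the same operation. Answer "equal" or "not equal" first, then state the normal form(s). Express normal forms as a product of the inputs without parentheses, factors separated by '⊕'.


not equal: they reduce to u1 ⊕ u3 ⊕ u4 ⊕ u2 and u3 ⊕ u1 ⊕ u4 ⊕ u2

Normal form of the first expression: u1 ⊕ u3 ⊕ u4 ⊕ u2
Normal form of the second expression: u3 ⊕ u1 ⊕ u4 ⊕ u2
No match — not equal.


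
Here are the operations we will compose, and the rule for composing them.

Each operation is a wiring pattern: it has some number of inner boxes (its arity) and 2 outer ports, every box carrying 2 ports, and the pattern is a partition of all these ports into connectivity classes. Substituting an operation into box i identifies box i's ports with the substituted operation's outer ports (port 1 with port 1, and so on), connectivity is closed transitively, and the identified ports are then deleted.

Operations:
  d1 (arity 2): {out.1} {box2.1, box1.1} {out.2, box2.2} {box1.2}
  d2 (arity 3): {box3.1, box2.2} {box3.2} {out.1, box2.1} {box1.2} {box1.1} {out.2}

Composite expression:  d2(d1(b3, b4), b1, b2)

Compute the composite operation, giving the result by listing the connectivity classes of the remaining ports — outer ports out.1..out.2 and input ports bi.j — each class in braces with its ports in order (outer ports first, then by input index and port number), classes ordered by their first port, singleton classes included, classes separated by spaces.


{out.1, b1.1} {out.2} {b1.2, b2.1} {b2.2} {b3.1, b4.1} {b3.2} {b4.2}

Substituting into d2 glues patterns; closure does the rest.
d1 over (b3, b4) gives {out.1} {out.2, b4.2} {b3.1, b4.1} {b3.2}, out.j being that stage's outer ports
d2 over (b3, b4, b1, b2) gives {out.1, b1.1} {out.2} {b1.2, b2.1} {b2.2} {b3.1, b4.1} {b3.2} {b4.2}, out.j being that stage's outer ports


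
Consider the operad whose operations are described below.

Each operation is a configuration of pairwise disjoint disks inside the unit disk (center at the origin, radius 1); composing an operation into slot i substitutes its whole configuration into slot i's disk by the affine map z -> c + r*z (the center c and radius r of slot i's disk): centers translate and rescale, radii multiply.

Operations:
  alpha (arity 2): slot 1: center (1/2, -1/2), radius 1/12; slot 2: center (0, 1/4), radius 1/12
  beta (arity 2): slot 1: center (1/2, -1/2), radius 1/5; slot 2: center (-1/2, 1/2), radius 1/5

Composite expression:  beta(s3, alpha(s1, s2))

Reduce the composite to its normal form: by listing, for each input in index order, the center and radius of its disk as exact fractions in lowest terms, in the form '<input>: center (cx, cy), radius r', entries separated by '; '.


Below beta, radii multiply path by path; the s-disk centers shift.
tracing s3 down its 1-map path: center (1/2, -1/2), radius 1/5
tracing s1 down its 2-map path: center (-2/5, 2/5), radius 1/60
tracing s2 down its 2-map path: center (-1/2, 11/20), radius 1/60

s1: center (-2/5, 2/5), radius 1/60; s2: center (-1/2, 11/20), radius 1/60; s3: center (1/2, -1/2), radius 1/5


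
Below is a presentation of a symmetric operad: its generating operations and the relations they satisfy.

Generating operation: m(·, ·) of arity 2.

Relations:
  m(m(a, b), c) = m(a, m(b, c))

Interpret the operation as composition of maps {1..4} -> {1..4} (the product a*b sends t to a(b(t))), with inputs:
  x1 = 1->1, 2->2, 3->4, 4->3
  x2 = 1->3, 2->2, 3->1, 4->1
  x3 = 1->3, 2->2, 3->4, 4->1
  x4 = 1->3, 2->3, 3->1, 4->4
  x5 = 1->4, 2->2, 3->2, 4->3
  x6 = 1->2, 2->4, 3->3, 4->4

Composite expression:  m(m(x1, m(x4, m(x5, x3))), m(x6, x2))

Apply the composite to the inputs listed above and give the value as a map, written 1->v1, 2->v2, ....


m(x5, x3) = 1->2, 2->2, 3->3, 4->4
m(x4, m(x5, x3)) = 1->3, 2->3, 3->1, 4->4
m(x1, m(x4, m(x5, x3))) = 1->4, 2->4, 3->1, 4->3
m(x6, x2) = 1->3, 2->4, 3->2, 4->2
m(m(x1, m(x4, m(x5, x3))), m(x6, x2)) = 1->1, 2->3, 3->4, 4->4

1->1, 2->3, 3->4, 4->4


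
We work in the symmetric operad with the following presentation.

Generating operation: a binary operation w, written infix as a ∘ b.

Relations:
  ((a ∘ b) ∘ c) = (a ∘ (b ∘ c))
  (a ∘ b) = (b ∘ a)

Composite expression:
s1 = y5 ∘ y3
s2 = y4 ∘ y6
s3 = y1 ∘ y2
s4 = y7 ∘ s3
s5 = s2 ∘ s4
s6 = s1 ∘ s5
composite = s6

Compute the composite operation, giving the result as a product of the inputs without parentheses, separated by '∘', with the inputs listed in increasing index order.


y1 ∘ y2 ∘ y3 ∘ y4 ∘ y5 ∘ y6 ∘ y7

Reordering under w is free, so list the y-inputs canonically.
(y5 ∘ y3) spells out as y5 ∘ y3
(y4 ∘ y6) spells out as y4 ∘ y6
(y1 ∘ y2) spells out as y1 ∘ y2
(y7 ∘ (y1 ∘ y2)) spells out as y7 ∘ y1 ∘ y2
((y4 ∘ y6) ∘ (y7 ∘ (y1 ∘ y2))) spells out as y4 ∘ y6 ∘ y7 ∘ y1 ∘ y2
((y5 ∘ y3) ∘ ((y4 ∘ y6) ∘ (y7 ∘ (y1 ∘ y2)))) spells out as y5 ∘ y3 ∘ y4 ∘ y6 ∘ y7 ∘ y1 ∘ y2
sorting the factors by input index: y1 ∘ y2 ∘ y3 ∘ y4 ∘ y5 ∘ y6 ∘ y7


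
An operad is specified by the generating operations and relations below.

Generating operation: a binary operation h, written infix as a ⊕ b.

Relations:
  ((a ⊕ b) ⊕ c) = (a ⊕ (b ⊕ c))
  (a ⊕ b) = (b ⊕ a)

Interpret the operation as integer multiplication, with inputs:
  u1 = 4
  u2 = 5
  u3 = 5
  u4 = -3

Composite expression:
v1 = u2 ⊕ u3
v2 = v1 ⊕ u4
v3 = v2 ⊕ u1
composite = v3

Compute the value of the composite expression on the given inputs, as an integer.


-300


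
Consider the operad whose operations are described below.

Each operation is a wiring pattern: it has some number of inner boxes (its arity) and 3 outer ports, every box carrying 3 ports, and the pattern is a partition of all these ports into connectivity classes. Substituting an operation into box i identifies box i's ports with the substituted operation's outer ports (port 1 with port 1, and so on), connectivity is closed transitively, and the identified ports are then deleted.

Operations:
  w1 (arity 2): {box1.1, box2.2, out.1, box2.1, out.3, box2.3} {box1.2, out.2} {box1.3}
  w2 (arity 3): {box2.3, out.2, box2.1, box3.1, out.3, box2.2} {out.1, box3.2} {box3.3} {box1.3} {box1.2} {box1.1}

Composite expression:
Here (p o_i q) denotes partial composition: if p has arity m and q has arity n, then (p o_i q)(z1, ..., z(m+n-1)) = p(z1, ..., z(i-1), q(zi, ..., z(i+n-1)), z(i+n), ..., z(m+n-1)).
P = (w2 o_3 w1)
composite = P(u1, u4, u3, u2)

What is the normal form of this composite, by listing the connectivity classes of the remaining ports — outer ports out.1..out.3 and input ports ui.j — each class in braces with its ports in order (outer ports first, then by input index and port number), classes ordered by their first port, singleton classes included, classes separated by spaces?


{out.1, u3.2} {out.2, out.3, u2.1, u2.2, u2.3, u3.1, u4.1, u4.2, u4.3} {u1.1} {u1.2} {u1.3} {u3.3}

After gluing at w2, chains via deleted ports link the u-ports.
composing w1 on (u3, u2), with out.j its own outer ports: {out.1, out.3, u2.1, u2.2, u2.3, u3.1} {out.2, u3.2} {u3.3}
composing w2 on (u1, u4, u3, u2), with out.j its own outer ports: {out.1, u3.2} {out.2, out.3, u2.1, u2.2, u2.3, u3.1, u4.1, u4.2, u4.3} {u1.1} {u1.2} {u1.3} {u3.3}


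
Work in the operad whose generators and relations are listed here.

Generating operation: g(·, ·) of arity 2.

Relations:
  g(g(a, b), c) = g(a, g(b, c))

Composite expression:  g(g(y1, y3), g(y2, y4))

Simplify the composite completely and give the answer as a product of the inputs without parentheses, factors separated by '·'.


y1 · y3 · y2 · y4


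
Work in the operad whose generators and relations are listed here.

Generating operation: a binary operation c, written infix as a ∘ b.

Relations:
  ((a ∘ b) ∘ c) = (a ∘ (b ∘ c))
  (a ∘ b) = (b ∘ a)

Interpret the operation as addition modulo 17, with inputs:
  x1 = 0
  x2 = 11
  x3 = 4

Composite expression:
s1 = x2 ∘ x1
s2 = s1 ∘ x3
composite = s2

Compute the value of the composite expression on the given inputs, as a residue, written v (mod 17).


15 (mod 17)

(x2 ∘ x1) = 11
((x2 ∘ x1) ∘ x3) = 15


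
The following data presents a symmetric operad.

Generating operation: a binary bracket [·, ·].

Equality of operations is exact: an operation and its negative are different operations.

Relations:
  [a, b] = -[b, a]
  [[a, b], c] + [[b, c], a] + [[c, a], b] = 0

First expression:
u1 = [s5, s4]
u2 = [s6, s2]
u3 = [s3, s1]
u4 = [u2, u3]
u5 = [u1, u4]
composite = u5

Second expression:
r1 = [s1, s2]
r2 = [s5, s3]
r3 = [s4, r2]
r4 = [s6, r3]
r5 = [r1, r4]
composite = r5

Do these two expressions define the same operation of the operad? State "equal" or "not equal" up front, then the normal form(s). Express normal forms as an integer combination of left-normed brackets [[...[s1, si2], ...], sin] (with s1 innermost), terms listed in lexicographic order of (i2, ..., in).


not equal: they reduce to -[[[[[s1, s3], s2], s6], s4], s5] + [[[[[s1, s3], s2], s6], s5], s4] + [[[[[s1, s3], s6], s2], s4], s5] - [[[[[s1, s3], s6], s2], s5], s4] and -[[[[[s1, s2], s3], s5], s4], s6] + [[[[[s1, s2], s4], s3], s5], s6] - [[[[[s1, s2], s4], s5], s3], s6] + [[[[[s1, s2], s5], s3], s4], s6] + [[[[[s1, s2], s6], s3], s5], s4] - [[[[[s1, s2], s6], s4], s3], s5] + [[[[[s1, s2], s6], s4], s5], s3] - [[[[[s1, s2], s6], s5], s3], s4]

The first expression reduces to -[[[[[s1, s3], s2], s6], s4], s5] + [[[[[s1, s3], s2], s6], s5], s4] + [[[[[s1, s3], s6], s2], s4], s5] - [[[[[s1, s3], s6], s2], s5], s4]
The second expression reduces to -[[[[[s1, s2], s3], s5], s4], s6] + [[[[[s1, s2], s4], s3], s5], s6] - [[[[[s1, s2], s4], s5], s3], s6] + [[[[[s1, s2], s5], s3], s4], s6] + [[[[[s1, s2], s6], s3], s5], s4] - [[[[[s1, s2], s6], s4], s3], s5] + [[[[[s1, s2], s6], s4], s5], s3] - [[[[[s1, s2], s6], s5], s3], s4]
No match — not equal.


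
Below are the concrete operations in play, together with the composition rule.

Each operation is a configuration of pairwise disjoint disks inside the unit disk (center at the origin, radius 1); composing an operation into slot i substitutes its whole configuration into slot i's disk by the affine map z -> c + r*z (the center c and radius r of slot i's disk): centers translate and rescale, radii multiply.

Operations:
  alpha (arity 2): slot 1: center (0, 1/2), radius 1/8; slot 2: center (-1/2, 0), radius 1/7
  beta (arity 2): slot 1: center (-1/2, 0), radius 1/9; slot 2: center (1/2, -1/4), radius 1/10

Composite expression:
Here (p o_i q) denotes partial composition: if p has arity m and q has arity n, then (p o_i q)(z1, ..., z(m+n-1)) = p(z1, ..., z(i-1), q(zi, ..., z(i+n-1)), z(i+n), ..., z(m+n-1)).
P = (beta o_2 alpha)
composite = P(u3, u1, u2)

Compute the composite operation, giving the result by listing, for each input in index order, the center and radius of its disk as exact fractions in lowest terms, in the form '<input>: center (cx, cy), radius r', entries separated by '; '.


u1: center (1/2, -1/5), radius 1/80; u2: center (9/20, -1/4), radius 1/70; u3: center (-1/2, 0), radius 1/9

Nesting under beta composes maps z -> c + r*z down each u-path.
tracing u3 down its 1-map path: center (-1/2, 0), radius 1/9
tracing u1 down its 2-map path: center (1/2, -1/5), radius 1/80
tracing u2 down its 2-map path: center (9/20, -1/4), radius 1/70
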